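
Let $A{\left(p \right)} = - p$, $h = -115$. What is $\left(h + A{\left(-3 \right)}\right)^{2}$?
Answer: $12544$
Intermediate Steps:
$\left(h + A{\left(-3 \right)}\right)^{2} = \left(-115 - -3\right)^{2} = \left(-115 + 3\right)^{2} = \left(-112\right)^{2} = 12544$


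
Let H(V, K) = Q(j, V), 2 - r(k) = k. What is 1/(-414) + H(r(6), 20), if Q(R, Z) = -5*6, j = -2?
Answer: -12421/414 ≈ -30.002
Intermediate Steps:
r(k) = 2 - k
Q(R, Z) = -30
H(V, K) = -30
1/(-414) + H(r(6), 20) = 1/(-414) - 30 = -1/414 - 30 = -12421/414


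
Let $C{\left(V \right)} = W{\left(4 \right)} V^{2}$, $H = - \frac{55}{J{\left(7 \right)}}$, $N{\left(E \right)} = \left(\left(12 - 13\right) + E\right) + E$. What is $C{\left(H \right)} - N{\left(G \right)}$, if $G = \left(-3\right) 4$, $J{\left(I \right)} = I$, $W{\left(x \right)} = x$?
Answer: $\frac{13325}{49} \approx 271.94$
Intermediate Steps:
$G = -12$
$N{\left(E \right)} = -1 + 2 E$ ($N{\left(E \right)} = \left(\left(12 - 13\right) + E\right) + E = \left(-1 + E\right) + E = -1 + 2 E$)
$H = - \frac{55}{7} \approx -7.8571$
$C{\left(V \right)} = 4 V^{2}$
$C{\left(H \right)} - N{\left(G \right)} = 4 \left(- \frac{55}{7}\right)^{2} - \left(-1 + 2 \left(-12\right)\right) = 4 \cdot \frac{3025}{49} - \left(-1 - 24\right) = \frac{12100}{49} - -25 = \frac{12100}{49} + 25 = \frac{13325}{49}$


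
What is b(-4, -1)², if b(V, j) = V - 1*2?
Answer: 36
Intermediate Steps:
b(V, j) = -2 + V (b(V, j) = V - 2 = -2 + V)
b(-4, -1)² = (-2 - 4)² = (-6)² = 36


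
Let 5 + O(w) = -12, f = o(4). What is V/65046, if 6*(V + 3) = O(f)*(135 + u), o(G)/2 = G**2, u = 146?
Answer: -4795/390276 ≈ -0.012286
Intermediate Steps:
o(G) = 2*G**2
f = 32 (f = 2*4**2 = 2*16 = 32)
O(w) = -17 (O(w) = -5 - 12 = -17)
V = -4795/6 (V = -3 + (-17*(135 + 146))/6 = -3 + (-17*281)/6 = -3 + (1/6)*(-4777) = -3 - 4777/6 = -4795/6 ≈ -799.17)
V/65046 = -4795/6/65046 = -4795/6*1/65046 = -4795/390276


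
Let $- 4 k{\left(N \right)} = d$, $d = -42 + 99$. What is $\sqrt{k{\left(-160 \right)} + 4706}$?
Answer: $\frac{7 \sqrt{383}}{2} \approx 68.496$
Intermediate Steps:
$d = 57$
$k{\left(N \right)} = - \frac{57}{4}$ ($k{\left(N \right)} = \left(- \frac{1}{4}\right) 57 = - \frac{57}{4}$)
$\sqrt{k{\left(-160 \right)} + 4706} = \sqrt{- \frac{57}{4} + 4706} = \sqrt{\frac{18767}{4}} = \frac{7 \sqrt{383}}{2}$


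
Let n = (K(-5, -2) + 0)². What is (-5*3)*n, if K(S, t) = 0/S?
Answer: 0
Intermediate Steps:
K(S, t) = 0
n = 0 (n = (0 + 0)² = 0² = 0)
(-5*3)*n = -5*3*0 = -15*0 = 0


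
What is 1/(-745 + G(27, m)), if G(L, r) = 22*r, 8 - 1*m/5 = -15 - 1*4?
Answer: 1/2225 ≈ 0.00044944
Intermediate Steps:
m = 135 (m = 40 - 5*(-15 - 1*4) = 40 - 5*(-15 - 4) = 40 - 5*(-19) = 40 + 95 = 135)
1/(-745 + G(27, m)) = 1/(-745 + 22*135) = 1/(-745 + 2970) = 1/2225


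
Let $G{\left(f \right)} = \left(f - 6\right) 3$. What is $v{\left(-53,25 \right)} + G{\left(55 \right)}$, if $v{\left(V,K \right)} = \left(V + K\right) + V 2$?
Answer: $13$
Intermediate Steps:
$G{\left(f \right)} = -18 + 3 f$ ($G{\left(f \right)} = \left(-6 + f\right) 3 = -18 + 3 f$)
$v{\left(V,K \right)} = K + 3 V$ ($v{\left(V,K \right)} = \left(K + V\right) + 2 V = K + 3 V$)
$v{\left(-53,25 \right)} + G{\left(55 \right)} = \left(25 + 3 \left(-53\right)\right) + \left(-18 + 3 \cdot 55\right) = \left(25 - 159\right) + \left(-18 + 165\right) = -134 + 147 = 13$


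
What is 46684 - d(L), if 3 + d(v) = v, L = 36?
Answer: 46651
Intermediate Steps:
d(v) = -3 + v
46684 - d(L) = 46684 - (-3 + 36) = 46684 - 1*33 = 46684 - 33 = 46651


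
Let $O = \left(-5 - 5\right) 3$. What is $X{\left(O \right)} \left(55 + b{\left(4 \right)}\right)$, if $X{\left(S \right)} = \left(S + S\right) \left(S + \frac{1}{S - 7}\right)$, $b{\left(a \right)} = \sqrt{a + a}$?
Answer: $\frac{3666300}{37} + \frac{133320 \sqrt{2}}{37} \approx 1.0419 \cdot 10^{5}$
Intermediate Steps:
$b{\left(a \right)} = \sqrt{2} \sqrt{a}$ ($b{\left(a \right)} = \sqrt{2 a} = \sqrt{2} \sqrt{a}$)
$O = -30$ ($O = \left(-10\right) 3 = -30$)
$X{\left(S \right)} = 2 S \left(S + \frac{1}{-7 + S}\right)$
$X{\left(O \right)} \left(55 + b{\left(4 \right)}\right) = 2 \left(-30\right) \frac{1}{-7 - 30} \left(1 + \left(-30\right)^{2} - -210\right) \left(55 + \sqrt{2} \sqrt{4}\right) = 2 \left(-30\right) \frac{1}{-37} \left(1 + 900 + 210\right) \left(55 + \sqrt{2} \cdot 2\right) = 2 \left(-30\right) \left(- \frac{1}{37}\right) 1111 \left(55 + 2 \sqrt{2}\right) = \frac{66660 \left(55 + 2 \sqrt{2}\right)}{37} = \frac{3666300}{37} + \frac{133320 \sqrt{2}}{37}$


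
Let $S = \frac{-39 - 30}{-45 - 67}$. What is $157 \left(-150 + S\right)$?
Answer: $- \frac{2626767}{112} \approx -23453.0$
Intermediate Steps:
$S = \frac{69}{112}$ ($S = - \frac{69}{-112} = \left(-69\right) \left(- \frac{1}{112}\right) = \frac{69}{112} \approx 0.61607$)
$157 \left(-150 + S\right) = 157 \left(-150 + \frac{69}{112}\right) = 157 \left(- \frac{16731}{112}\right) = - \frac{2626767}{112}$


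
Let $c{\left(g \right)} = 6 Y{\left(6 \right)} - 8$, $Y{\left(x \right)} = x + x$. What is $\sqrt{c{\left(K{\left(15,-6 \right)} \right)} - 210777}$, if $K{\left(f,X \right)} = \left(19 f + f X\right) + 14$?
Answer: $i \sqrt{210713} \approx 459.03 i$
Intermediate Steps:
$Y{\left(x \right)} = 2 x$
$K{\left(f,X \right)} = 14 + 19 f + X f$ ($K{\left(f,X \right)} = \left(19 f + X f\right) + 14 = 14 + 19 f + X f$)
$c{\left(g \right)} = 64$ ($c{\left(g \right)} = 6 \cdot 2 \cdot 6 - 8 = 6 \cdot 12 - 8 = 72 - 8 = 64$)
$\sqrt{c{\left(K{\left(15,-6 \right)} \right)} - 210777} = \sqrt{64 - 210777} = \sqrt{-210713} = i \sqrt{210713}$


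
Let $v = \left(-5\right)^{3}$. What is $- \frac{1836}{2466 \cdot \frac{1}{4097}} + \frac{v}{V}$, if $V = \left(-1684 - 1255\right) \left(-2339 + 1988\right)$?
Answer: $- \frac{431094870691}{141327693} \approx -3050.3$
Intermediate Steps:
$v = -125$
$V = 1031589$ ($V = \left(-2939\right) \left(-351\right) = 1031589$)
$- \frac{1836}{2466 \cdot \frac{1}{4097}} + \frac{v}{V} = - \frac{1836}{2466 \cdot \frac{1}{4097}} - \frac{125}{1031589} = - \frac{1836}{\frac{2466}{4097}} - \frac{125}{1031589} = \left(-1836\right) \frac{4097}{2466} - \frac{125}{1031589} = - \frac{417894}{137} - \frac{125}{1031589} = - \frac{431094870691}{141327693}$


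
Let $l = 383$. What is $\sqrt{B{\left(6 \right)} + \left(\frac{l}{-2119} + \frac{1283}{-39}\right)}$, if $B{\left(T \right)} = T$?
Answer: $\frac{2 i \sqrt{273567138}}{6357} \approx 5.2037 i$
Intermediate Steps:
$\sqrt{B{\left(6 \right)} + \left(\frac{l}{-2119} + \frac{1283}{-39}\right)} = \sqrt{6 + \left(\frac{383}{-2119} + \frac{1283}{-39}\right)} = \sqrt{6 + \left(383 \left(- \frac{1}{2119}\right) + 1283 \left(- \frac{1}{39}\right)\right)} = \sqrt{6 - \frac{210278}{6357}} = \sqrt{- \frac{172136}{6357}} = \frac{2 i \sqrt{273567138}}{6357}$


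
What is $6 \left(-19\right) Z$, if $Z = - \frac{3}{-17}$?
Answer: $- \frac{342}{17} \approx -20.118$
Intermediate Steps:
$Z = \frac{3}{17}$ ($Z = \left(-3\right) \left(- \frac{1}{17}\right) = \frac{3}{17} \approx 0.17647$)
$6 \left(-19\right) Z = 6 \left(-19\right) \frac{3}{17} = \left(-114\right) \frac{3}{17} = - \frac{342}{17}$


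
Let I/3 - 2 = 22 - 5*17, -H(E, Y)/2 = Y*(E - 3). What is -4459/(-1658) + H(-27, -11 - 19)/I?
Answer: 1266799/101138 ≈ 12.525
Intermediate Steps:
H(E, Y) = -2*Y*(-3 + E) (H(E, Y) = -2*Y*(E - 3) = -2*Y*(-3 + E))
I = -183 (I = 6 + 3*(22 - 5*17) = 6 + 3*(22 - 85) = 6 + 3*(-63) = 6 - 189 = -183)
-4459/(-1658) + H(-27, -11 - 19)/I = -4459/(-1658) + (2*(-11 - 19)*(3 - 1*(-27)))/(-183) = -4459*(-1/1658) + (2*(-30)*(3 + 27))*(-1/183) = 4459/1658 + (2*(-30)*30)*(-1/183) = 4459/1658 - 1800*(-1/183) = 4459/1658 + 600/61 = 1266799/101138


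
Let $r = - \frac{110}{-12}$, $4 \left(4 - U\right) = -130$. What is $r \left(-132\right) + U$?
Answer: $- \frac{2347}{2} \approx -1173.5$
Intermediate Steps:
$U = \frac{73}{2}$ ($U = 4 - - \frac{65}{2} = 4 + \frac{65}{2} = \frac{73}{2} \approx 36.5$)
$r = \frac{55}{6}$ ($r = \left(-110\right) \left(- \frac{1}{12}\right) = \frac{55}{6} \approx 9.1667$)
$r \left(-132\right) + U = \frac{55}{6} \left(-132\right) + \frac{73}{2} = -1210 + \frac{73}{2} = - \frac{2347}{2}$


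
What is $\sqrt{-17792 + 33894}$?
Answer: $\sqrt{16102} \approx 126.89$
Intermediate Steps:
$\sqrt{-17792 + 33894} = \sqrt{16102}$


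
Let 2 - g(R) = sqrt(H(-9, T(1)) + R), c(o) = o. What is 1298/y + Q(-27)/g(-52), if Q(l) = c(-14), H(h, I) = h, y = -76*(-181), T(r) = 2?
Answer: (-94994*I + 649*sqrt(61))/(6878*(sqrt(61) + 2*I)) ≈ -0.33641 - 1.6822*I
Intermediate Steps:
y = 13756
Q(l) = -14
g(R) = 2 - sqrt(-9 + R)
1298/y + Q(-27)/g(-52) = 1298/13756 - 14/(2 - sqrt(-9 - 52)) = 1298*(1/13756) - 14/(2 - sqrt(-61)) = 649/6878 - 14/(2 - I*sqrt(61))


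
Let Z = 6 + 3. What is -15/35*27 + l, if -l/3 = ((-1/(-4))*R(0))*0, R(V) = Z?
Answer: -81/7 ≈ -11.571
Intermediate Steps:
Z = 9
R(V) = 9
l = 0 (l = -3*-1/(-4)*9*0 = -3*-1*(-¼)*9*0 = -3*(¼)*9*0 = -27*0/4 = -3*0 = 0)
-15/35*27 + l = -15/35*27 + 0 = -15*1/35*27 + 0 = -3/7*27 + 0 = -81/7 + 0 = -81/7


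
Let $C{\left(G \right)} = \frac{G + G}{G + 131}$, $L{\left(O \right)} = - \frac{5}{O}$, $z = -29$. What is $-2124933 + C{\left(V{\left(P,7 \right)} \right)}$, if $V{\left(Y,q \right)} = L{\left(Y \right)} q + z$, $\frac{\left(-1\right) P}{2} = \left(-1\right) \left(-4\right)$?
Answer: $- \frac{1808318377}{851} \approx -2.1249 \cdot 10^{6}$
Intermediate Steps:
$P = -8$ ($P = - 2 \left(\left(-1\right) \left(-4\right)\right) = \left(-2\right) 4 = -8$)
$V{\left(Y,q \right)} = -29 - \frac{5 q}{Y}$ ($V{\left(Y,q \right)} = - \frac{5}{Y} q - 29 = - \frac{5 q}{Y} - 29 = -29 - \frac{5 q}{Y}$)
$C{\left(G \right)} = \frac{2 G}{131 + G}$
$-2124933 + C{\left(V{\left(P,7 \right)} \right)} = -2124933 + \frac{2 \left(-29 - \frac{35}{-8}\right)}{131 - \left(29 + \frac{35}{-8}\right)} = -2124933 + \frac{2 \left(-29 - 35 \left(- \frac{1}{8}\right)\right)}{131 - \left(29 + 35 \left(- \frac{1}{8}\right)\right)} = -2124933 + \frac{2 \left(-29 + \frac{35}{8}\right)}{131 + \left(-29 + \frac{35}{8}\right)} = -2124933 + 2 \left(- \frac{197}{8}\right) \frac{1}{131 - \frac{197}{8}} = -2124933 + 2 \left(- \frac{197}{8}\right) \frac{1}{\frac{851}{8}} = -2124933 + 2 \left(- \frac{197}{8}\right) \frac{8}{851} = -2124933 - \frac{394}{851} = - \frac{1808318377}{851}$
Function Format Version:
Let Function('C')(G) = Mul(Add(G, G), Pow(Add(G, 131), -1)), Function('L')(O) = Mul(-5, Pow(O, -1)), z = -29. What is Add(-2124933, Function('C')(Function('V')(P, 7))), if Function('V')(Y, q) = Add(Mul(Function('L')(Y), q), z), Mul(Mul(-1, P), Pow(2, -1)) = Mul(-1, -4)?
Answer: Rational(-1808318377, 851) ≈ -2.1249e+6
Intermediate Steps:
P = -8 (P = Mul(-2, Mul(-1, -4)) = Mul(-2, 4) = -8)
Function('V')(Y, q) = Add(-29, Mul(-5, q, Pow(Y, -1))) (Function('V')(Y, q) = Add(Mul(Mul(-5, Pow(Y, -1)), q), -29) = Add(Mul(-5, q, Pow(Y, -1)), -29) = Add(-29, Mul(-5, q, Pow(Y, -1))))
Function('C')(G) = Mul(2, G, Pow(Add(131, G), -1)) (Function('C')(G) = Mul(Mul(2, G), Pow(Add(131, G), -1)) = Mul(2, G, Pow(Add(131, G), -1)))
Add(-2124933, Function('C')(Function('V')(P, 7))) = Add(-2124933, Mul(2, Add(-29, Mul(-5, 7, Pow(-8, -1))), Pow(Add(131, Add(-29, Mul(-5, 7, Pow(-8, -1)))), -1))) = Add(-2124933, Mul(2, Add(-29, Mul(-5, 7, Rational(-1, 8))), Pow(Add(131, Add(-29, Mul(-5, 7, Rational(-1, 8)))), -1))) = Add(-2124933, Mul(2, Add(-29, Rational(35, 8)), Pow(Add(131, Add(-29, Rational(35, 8))), -1))) = Add(-2124933, Mul(2, Rational(-197, 8), Pow(Add(131, Rational(-197, 8)), -1))) = Add(-2124933, Mul(2, Rational(-197, 8), Pow(Rational(851, 8), -1))) = Add(-2124933, Mul(2, Rational(-197, 8), Rational(8, 851))) = Add(-2124933, Rational(-394, 851)) = Rational(-1808318377, 851)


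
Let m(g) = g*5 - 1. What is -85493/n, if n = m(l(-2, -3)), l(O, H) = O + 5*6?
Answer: -85493/139 ≈ -615.06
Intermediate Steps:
l(O, H) = 30 + O (l(O, H) = O + 30 = 30 + O)
m(g) = -1 + 5*g (m(g) = 5*g - 1 = -1 + 5*g)
n = 139 (n = -1 + 5*(30 - 2) = -1 + 5*28 = -1 + 140 = 139)
-85493/n = -85493/139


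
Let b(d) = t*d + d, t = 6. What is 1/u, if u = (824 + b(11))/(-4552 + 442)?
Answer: -4110/901 ≈ -4.5616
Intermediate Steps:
b(d) = 7*d (b(d) = 6*d + d = 7*d)
u = -901/4110 (u = (824 + 7*11)/(-4552 + 442) = (824 + 77)/(-4110) = 901*(-1/4110) = -901/4110 ≈ -0.21922)
1/u = 1/(-901/4110) = -4110/901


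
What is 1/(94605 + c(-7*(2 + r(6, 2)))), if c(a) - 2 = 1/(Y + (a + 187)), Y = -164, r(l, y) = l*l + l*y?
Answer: 327/30936488 ≈ 1.0570e-5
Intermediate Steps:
r(l, y) = l² + l*y
c(a) = 2 + 1/(23 + a) (c(a) = 2 + 1/(-164 + (a + 187)) = 2 + 1/(-164 + (187 + a)) = 2 + 1/(23 + a))
1/(94605 + c(-7*(2 + r(6, 2)))) = 1/(94605 + (47 + 2*(-7*(2 + 6*(6 + 2))))/(23 - 7*(2 + 6*(6 + 2)))) = 1/(94605 + (47 + 2*(-7*(2 + 6*8)))/(23 - 7*(2 + 6*8))) = 1/(94605 + (47 + 2*(-7*(2 + 48)))/(23 - 7*(2 + 48))) = 1/(94605 + (47 + 2*(-7*50))/(23 - 7*50)) = 1/(94605 + (47 + 2*(-350))/(23 - 350)) = 1/(94605 + (47 - 700)/(-327)) = 1/(94605 - 1/327*(-653)) = 1/(94605 + 653/327) = 1/(30936488/327) = 327/30936488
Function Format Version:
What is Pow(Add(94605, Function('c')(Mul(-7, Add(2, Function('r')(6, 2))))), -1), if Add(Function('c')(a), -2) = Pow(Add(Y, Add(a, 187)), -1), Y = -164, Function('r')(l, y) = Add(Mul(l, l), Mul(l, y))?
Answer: Rational(327, 30936488) ≈ 1.0570e-5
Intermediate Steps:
Function('r')(l, y) = Add(Pow(l, 2), Mul(l, y))
Function('c')(a) = Add(2, Pow(Add(23, a), -1)) (Function('c')(a) = Add(2, Pow(Add(-164, Add(a, 187)), -1)) = Add(2, Pow(Add(-164, Add(187, a)), -1)) = Add(2, Pow(Add(23, a), -1)))
Pow(Add(94605, Function('c')(Mul(-7, Add(2, Function('r')(6, 2))))), -1) = Pow(Add(94605, Mul(Pow(Add(23, Mul(-7, Add(2, Mul(6, Add(6, 2))))), -1), Add(47, Mul(2, Mul(-7, Add(2, Mul(6, Add(6, 2)))))))), -1) = Pow(Add(94605, Mul(Pow(Add(23, Mul(-7, Add(2, Mul(6, 8)))), -1), Add(47, Mul(2, Mul(-7, Add(2, Mul(6, 8))))))), -1) = Pow(Add(94605, Mul(Pow(Add(23, Mul(-7, Add(2, 48))), -1), Add(47, Mul(2, Mul(-7, Add(2, 48)))))), -1) = Pow(Add(94605, Mul(Pow(Add(23, Mul(-7, 50)), -1), Add(47, Mul(2, Mul(-7, 50))))), -1) = Pow(Add(94605, Mul(Pow(Add(23, -350), -1), Add(47, Mul(2, -350)))), -1) = Pow(Add(94605, Mul(Pow(-327, -1), Add(47, -700))), -1) = Pow(Add(94605, Mul(Rational(-1, 327), -653)), -1) = Pow(Add(94605, Rational(653, 327)), -1) = Pow(Rational(30936488, 327), -1) = Rational(327, 30936488)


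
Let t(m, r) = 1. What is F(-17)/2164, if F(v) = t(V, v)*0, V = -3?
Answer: 0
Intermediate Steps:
F(v) = 0 (F(v) = 1*0 = 0)
F(-17)/2164 = 0/2164 = 0*(1/2164) = 0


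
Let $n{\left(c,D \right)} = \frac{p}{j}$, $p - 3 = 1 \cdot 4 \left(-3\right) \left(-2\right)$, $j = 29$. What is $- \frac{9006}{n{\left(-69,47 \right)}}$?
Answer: $- \frac{87058}{9} \approx -9673.1$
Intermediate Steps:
$p = 27$ ($p = 3 + 1 \cdot 4 \left(-3\right) \left(-2\right) = 3 + 4 \left(-3\right) \left(-2\right) = 3 - -24 = 3 + 24 = 27$)
$n{\left(c,D \right)} = \frac{27}{29}$
$- \frac{9006}{n{\left(-69,47 \right)}} = - \frac{9006}{\frac{27}{29}} = \left(-9006\right) \frac{29}{27} = - \frac{87058}{9}$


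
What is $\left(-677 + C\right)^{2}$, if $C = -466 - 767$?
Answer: $3648100$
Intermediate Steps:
$C = -1233$ ($C = -466 - 767 = -1233$)
$\left(-677 + C\right)^{2} = \left(-677 - 1233\right)^{2} = \left(-1910\right)^{2} = 3648100$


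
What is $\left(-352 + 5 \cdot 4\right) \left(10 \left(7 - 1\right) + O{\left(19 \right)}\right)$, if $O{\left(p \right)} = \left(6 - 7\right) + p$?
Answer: $-25896$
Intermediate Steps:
$O{\left(p \right)} = -1 + p$
$\left(-352 + 5 \cdot 4\right) \left(10 \left(7 - 1\right) + O{\left(19 \right)}\right) = \left(-352 + 5 \cdot 4\right) \left(10 \left(7 - 1\right) + \left(-1 + 19\right)\right) = \left(-352 + 20\right) \left(10 \cdot 6 + 18\right) = - 332 \left(60 + 18\right) = \left(-332\right) 78 = -25896$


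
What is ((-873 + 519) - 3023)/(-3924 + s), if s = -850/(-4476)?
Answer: 687066/798317 ≈ 0.86064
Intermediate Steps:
s = 425/2238 (s = -850*(-1/4476) = 425/2238 ≈ 0.18990)
((-873 + 519) - 3023)/(-3924 + s) = ((-873 + 519) - 3023)/(-3924 + 425/2238) = (-354 - 3023)/(-8781487/2238) = -3377*(-2238/8781487) = 687066/798317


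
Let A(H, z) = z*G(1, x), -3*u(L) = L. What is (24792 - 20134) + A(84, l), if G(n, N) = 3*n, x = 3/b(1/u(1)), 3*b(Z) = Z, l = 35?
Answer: 4763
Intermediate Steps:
u(L) = -L/3
b(Z) = Z/3
x = -3 (x = 3/((1/(3*((-1/3*1))))) = 3/((1/(3*(-1/3)))) = 3/(((1/3)*(-3))) = 3/(-1) = 3*(-1) = -3)
A(H, z) = 3*z (A(H, z) = z*(3*1) = z*3 = 3*z)
(24792 - 20134) + A(84, l) = (24792 - 20134) + 3*35 = 4658 + 105 = 4763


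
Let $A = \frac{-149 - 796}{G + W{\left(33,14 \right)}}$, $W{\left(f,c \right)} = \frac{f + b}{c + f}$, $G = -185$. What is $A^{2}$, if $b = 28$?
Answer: $\frac{219188025}{8282884} \approx 26.463$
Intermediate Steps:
$W{\left(f,c \right)} = \frac{28 + f}{c + f}$ ($W{\left(f,c \right)} = \frac{f + 28}{c + f} = \frac{28 + f}{c + f}$)
$A = \frac{14805}{2878}$ ($A = \frac{-149 - 796}{-185 + \frac{28 + 33}{14 + 33}} = - \frac{945}{-185 + \frac{1}{47} \cdot 61} = - \frac{945}{-185 + \frac{61}{47}} = - \frac{945}{- \frac{8634}{47}} = \left(-945\right) \left(- \frac{47}{8634}\right) = \frac{14805}{2878} \approx 5.1442$)
$A^{2} = \left(\frac{14805}{2878}\right)^{2} = \frac{219188025}{8282884}$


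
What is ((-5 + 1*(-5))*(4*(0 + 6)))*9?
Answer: -2160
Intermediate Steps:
((-5 + 1*(-5))*(4*(0 + 6)))*9 = ((-5 - 5)*(4*6))*9 = -10*24*9 = -240*9 = -2160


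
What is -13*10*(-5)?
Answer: 650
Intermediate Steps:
-13*10*(-5) = -130*(-5) = 650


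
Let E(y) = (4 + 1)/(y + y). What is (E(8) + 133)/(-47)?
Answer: -2133/752 ≈ -2.8364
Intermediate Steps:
E(y) = 5/(2*y) (E(y) = 5/((2*y)) = 5*(1/(2*y)) = 5/(2*y))
(E(8) + 133)/(-47) = ((5/2)/8 + 133)/(-47) = -((5/2)*(⅛) + 133)/47 = -(5/16 + 133)/47 = -1/47*2133/16 = -2133/752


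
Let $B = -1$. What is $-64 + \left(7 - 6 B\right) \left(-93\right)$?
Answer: $-1273$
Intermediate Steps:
$-64 + \left(7 - 6 B\right) \left(-93\right) = -64 + \left(7 - -6\right) \left(-93\right) = -64 + \left(7 + 6\right) \left(-93\right) = -64 + 13 \left(-93\right) = -64 - 1209 = -1273$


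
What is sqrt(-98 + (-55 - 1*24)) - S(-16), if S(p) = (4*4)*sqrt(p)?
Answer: I*(-64 + sqrt(177)) ≈ -50.696*I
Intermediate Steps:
S(p) = 16*sqrt(p)
sqrt(-98 + (-55 - 1*24)) - S(-16) = sqrt(-98 + (-55 - 1*24)) - 16*sqrt(-16) = sqrt(-98 + (-55 - 24)) - 16*4*I = sqrt(-98 - 79) - 64*I = sqrt(-177) - 64*I = I*sqrt(177) - 64*I = -64*I + I*sqrt(177)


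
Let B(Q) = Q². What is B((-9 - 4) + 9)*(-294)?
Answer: -4704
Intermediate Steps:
B((-9 - 4) + 9)*(-294) = ((-9 - 4) + 9)²*(-294) = (-13 + 9)²*(-294) = (-4)²*(-294) = 16*(-294) = -4704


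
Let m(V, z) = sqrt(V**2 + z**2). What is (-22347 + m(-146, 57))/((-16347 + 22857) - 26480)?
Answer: 22347/19970 - 17*sqrt(85)/19970 ≈ 1.1112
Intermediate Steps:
(-22347 + m(-146, 57))/((-16347 + 22857) - 26480) = (-22347 + sqrt((-146)**2 + 57**2))/((-16347 + 22857) - 26480) = (-22347 + sqrt(21316 + 3249))/(6510 - 26480) = (-22347 + sqrt(24565))/(-19970) = (-22347 + 17*sqrt(85))*(-1/19970) = 22347/19970 - 17*sqrt(85)/19970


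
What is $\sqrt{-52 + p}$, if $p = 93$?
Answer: $\sqrt{41} \approx 6.4031$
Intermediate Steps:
$\sqrt{-52 + p} = \sqrt{-52 + 93} = \sqrt{41}$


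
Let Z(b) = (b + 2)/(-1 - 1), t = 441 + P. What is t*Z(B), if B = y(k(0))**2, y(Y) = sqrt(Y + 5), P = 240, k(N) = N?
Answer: -4767/2 ≈ -2383.5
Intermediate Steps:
y(Y) = sqrt(5 + Y)
t = 681 (t = 441 + 240 = 681)
B = 5 (B = (sqrt(5 + 0))**2 = (sqrt(5))**2 = 5)
Z(b) = -1 - b/2 (Z(b) = (2 + b)/(-2) = (2 + b)*(-1/2) = -1 - b/2)
t*Z(B) = 681*(-1 - 1/2*5) = 681*(-1 - 5/2) = 681*(-7/2) = -4767/2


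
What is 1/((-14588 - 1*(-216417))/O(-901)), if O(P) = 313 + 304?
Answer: 617/201829 ≈ 0.0030570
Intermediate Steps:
O(P) = 617
1/((-14588 - 1*(-216417))/O(-901)) = 1/((-14588 - 1*(-216417))/617) = 1/((-14588 + 216417)*(1/617)) = 1/(201829*(1/617)) = 1/(201829/617) = 617/201829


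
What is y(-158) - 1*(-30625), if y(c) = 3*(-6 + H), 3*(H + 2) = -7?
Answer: 30594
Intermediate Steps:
H = -13/3 (H = -2 + (1/3)*(-7) = -2 - 7/3 = -13/3 ≈ -4.3333)
y(c) = -31 (y(c) = 3*(-6 - 13/3) = 3*(-31/3) = -31)
y(-158) - 1*(-30625) = -31 - 1*(-30625) = -31 + 30625 = 30594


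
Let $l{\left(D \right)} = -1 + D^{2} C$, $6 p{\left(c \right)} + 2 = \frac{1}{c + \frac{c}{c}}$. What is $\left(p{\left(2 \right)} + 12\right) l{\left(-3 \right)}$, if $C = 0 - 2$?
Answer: $- \frac{4009}{18} \approx -222.72$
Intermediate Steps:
$C = -2$ ($C = 0 - 2 = -2$)
$p{\left(c \right)} = - \frac{1}{3} + \frac{1}{6 \left(1 + c\right)}$ ($p{\left(c \right)} = - \frac{1}{3} + \frac{1}{6 \left(c + \frac{c}{c}\right)} = - \frac{1}{3} + \frac{1}{6 \left(c + 1\right)} = - \frac{1}{3} + \frac{1}{6 \left(1 + c\right)}$)
$l{\left(D \right)} = -1 - 2 D^{2}$ ($l{\left(D \right)} = -1 + D^{2} \left(-2\right) = -1 - 2 D^{2}$)
$\left(p{\left(2 \right)} + 12\right) l{\left(-3 \right)} = \left(\frac{-1 - 4}{6 \left(1 + 2\right)} + 12\right) \left(-1 - 2 \left(-3\right)^{2}\right) = \left(\frac{-1 - 4}{6 \cdot 3} + 12\right) \left(-1 - 18\right) = \left(\frac{1}{6} \cdot \frac{1}{3} \left(-5\right) + 12\right) \left(-1 - 18\right) = \left(- \frac{5}{18} + 12\right) \left(-19\right) = \frac{211}{18} \left(-19\right) = - \frac{4009}{18}$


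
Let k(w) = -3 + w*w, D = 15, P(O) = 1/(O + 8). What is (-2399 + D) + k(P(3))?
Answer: -288826/121 ≈ -2387.0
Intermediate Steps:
P(O) = 1/(8 + O)
k(w) = -3 + w²
(-2399 + D) + k(P(3)) = (-2399 + 15) + (-3 + (1/(8 + 3))²) = -2384 + (-3 + (1/11)²) = -2384 + (-3 + 1/121) = -2384 - 362/121 = -288826/121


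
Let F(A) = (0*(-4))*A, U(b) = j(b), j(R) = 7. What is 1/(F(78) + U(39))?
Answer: ⅐ ≈ 0.14286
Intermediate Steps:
U(b) = 7
F(A) = 0 (F(A) = 0*A = 0)
1/(F(78) + U(39)) = 1/(0 + 7) = 1/7 = ⅐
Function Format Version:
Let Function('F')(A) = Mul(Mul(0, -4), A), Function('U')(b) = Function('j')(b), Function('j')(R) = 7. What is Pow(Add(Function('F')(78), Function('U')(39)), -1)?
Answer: Rational(1, 7) ≈ 0.14286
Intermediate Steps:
Function('U')(b) = 7
Function('F')(A) = 0 (Function('F')(A) = Mul(0, A) = 0)
Pow(Add(Function('F')(78), Function('U')(39)), -1) = Pow(Add(0, 7), -1) = Pow(7, -1) = Rational(1, 7)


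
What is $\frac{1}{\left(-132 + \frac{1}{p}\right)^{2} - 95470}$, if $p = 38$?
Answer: $- \frac{1444}{112708455} \approx -1.2812 \cdot 10^{-5}$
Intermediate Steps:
$\frac{1}{\left(-132 + \frac{1}{p}\right)^{2} - 95470} = \frac{1}{\left(-132 + \frac{1}{38}\right)^{2} - 95470} = \frac{1}{\left(- \frac{5015}{38}\right)^{2} - 95470} = \frac{1}{\frac{25150225}{1444} - 95470} = \frac{1}{- \frac{112708455}{1444}} = - \frac{1444}{112708455}$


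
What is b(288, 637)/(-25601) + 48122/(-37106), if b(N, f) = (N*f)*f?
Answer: -2168746875677/474975353 ≈ -4566.0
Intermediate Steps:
b(N, f) = N*f**2
b(288, 637)/(-25601) + 48122/(-37106) = (288*637**2)/(-25601) + 48122/(-37106) = (288*405769)*(-1/25601) + 48122*(-1/37106) = 116861472*(-1/25601) - 24061/18553 = -116861472/25601 - 24061/18553 = -2168746875677/474975353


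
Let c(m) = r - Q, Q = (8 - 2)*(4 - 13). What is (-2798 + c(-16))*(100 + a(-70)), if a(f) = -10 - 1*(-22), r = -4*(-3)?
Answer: -305984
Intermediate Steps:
r = 12
Q = -54 (Q = 6*(-9) = -54)
c(m) = 66 (c(m) = 12 - 1*(-54) = 12 + 54 = 66)
a(f) = 12 (a(f) = -10 + 22 = 12)
(-2798 + c(-16))*(100 + a(-70)) = (-2798 + 66)*(100 + 12) = -2732*112 = -305984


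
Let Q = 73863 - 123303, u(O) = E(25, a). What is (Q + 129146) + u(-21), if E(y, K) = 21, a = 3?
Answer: 79727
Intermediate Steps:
u(O) = 21
Q = -49440
(Q + 129146) + u(-21) = (-49440 + 129146) + 21 = 79706 + 21 = 79727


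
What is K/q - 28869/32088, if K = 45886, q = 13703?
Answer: 358932687/146567288 ≈ 2.4489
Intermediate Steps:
K/q - 28869/32088 = 45886/13703 - 28869/32088 = 45886*(1/13703) - 28869*1/32088 = 45886/13703 - 9623/10696 = 358932687/146567288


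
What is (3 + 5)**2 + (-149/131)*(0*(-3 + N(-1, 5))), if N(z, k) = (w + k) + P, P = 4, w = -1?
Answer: 64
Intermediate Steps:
N(z, k) = 3 + k (N(z, k) = (-1 + k) + 4 = 3 + k)
(3 + 5)**2 + (-149/131)*(0*(-3 + N(-1, 5))) = (3 + 5)**2 + (-149/131)*(0*(-3 + (3 + 5))) = 8**2 + (-149*1/131)*(0*(-3 + 8)) = 64 - 0*5 = 64 - 149/131*0 = 64 + 0 = 64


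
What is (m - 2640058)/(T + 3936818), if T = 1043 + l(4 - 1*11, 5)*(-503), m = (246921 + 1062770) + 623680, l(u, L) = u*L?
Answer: -706687/3955466 ≈ -0.17866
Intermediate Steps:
l(u, L) = L*u
m = 1933371 (m = 1309691 + 623680 = 1933371)
T = 18648 (T = 1043 + (5*(4 - 1*11))*(-503) = 1043 + (5*(4 - 11))*(-503) = 1043 + (5*(-7))*(-503) = 1043 - 35*(-503) = 1043 + 17605 = 18648)
(m - 2640058)/(T + 3936818) = (1933371 - 2640058)/(18648 + 3936818) = -706687/3955466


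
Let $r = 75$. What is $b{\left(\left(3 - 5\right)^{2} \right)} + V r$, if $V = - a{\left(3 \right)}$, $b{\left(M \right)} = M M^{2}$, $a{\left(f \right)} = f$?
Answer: $-161$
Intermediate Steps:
$b{\left(M \right)} = M^{3}$
$V = -3$ ($V = \left(-1\right) 3 = -3$)
$b{\left(\left(3 - 5\right)^{2} \right)} + V r = \left(\left(3 - 5\right)^{2}\right)^{3} - 225 = \left(\left(-2\right)^{2}\right)^{3} - 225 = 4^{3} - 225 = 64 - 225 = -161$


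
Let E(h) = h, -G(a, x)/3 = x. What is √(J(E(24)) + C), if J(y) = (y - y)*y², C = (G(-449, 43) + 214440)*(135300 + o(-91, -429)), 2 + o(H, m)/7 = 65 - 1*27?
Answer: 24*√50434522 ≈ 1.7044e+5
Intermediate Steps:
o(H, m) = 252 (o(H, m) = -14 + 7*(65 - 1*27) = -14 + 7*(65 - 27) = -14 + 7*38 = -14 + 266 = 252)
G(a, x) = -3*x
C = 29050284672 (C = (-3*43 + 214440)*(135300 + 252) = (-129 + 214440)*135552 = 214311*135552 = 29050284672)
J(y) = 0 (J(y) = 0*y² = 0)
√(J(E(24)) + C) = √(0 + 29050284672) = √29050284672 = 24*√50434522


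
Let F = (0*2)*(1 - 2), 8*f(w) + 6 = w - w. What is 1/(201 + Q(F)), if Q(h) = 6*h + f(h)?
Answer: 4/801 ≈ 0.0049938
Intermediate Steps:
f(w) = -¾ (f(w) = -¾ + (w - w)/8 = -¾ + (⅛)*0 = -¾ + 0 = -¾)
F = 0 (F = 0*(-1) = 0)
Q(h) = -¾ + 6*h (Q(h) = 6*h - ¾ = -¾ + 6*h)
1/(201 + Q(F)) = 1/(201 + (-¾ + 6*0)) = 1/(201 + (-¾ + 0)) = 1/(201 - ¾) = 1/(801/4) = 4/801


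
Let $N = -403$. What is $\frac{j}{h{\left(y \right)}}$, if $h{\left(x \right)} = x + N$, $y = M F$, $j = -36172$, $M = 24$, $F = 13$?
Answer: $\frac{36172}{91} \approx 397.49$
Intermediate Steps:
$y = 312$ ($y = 24 \cdot 13 = 312$)
$h{\left(x \right)} = -403 + x$ ($h{\left(x \right)} = x - 403 = -403 + x$)
$\frac{j}{h{\left(y \right)}} = - \frac{36172}{-403 + 312} = - \frac{36172}{-91} = \left(-36172\right) \left(- \frac{1}{91}\right) = \frac{36172}{91}$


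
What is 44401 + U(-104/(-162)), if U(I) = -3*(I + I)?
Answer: 1198723/27 ≈ 44397.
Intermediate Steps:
U(I) = -6*I
44401 + U(-104/(-162)) = 44401 - (-624)/(-162) = 44401 - (-624)*(-1)/162 = 44401 - 6*52/81 = 44401 - 104/27 = 1198723/27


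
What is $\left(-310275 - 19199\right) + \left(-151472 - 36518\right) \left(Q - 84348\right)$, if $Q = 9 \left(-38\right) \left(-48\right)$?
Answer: $12770207206$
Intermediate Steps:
$Q = 16416$ ($Q = \left(-342\right) \left(-48\right) = 16416$)
$\left(-310275 - 19199\right) + \left(-151472 - 36518\right) \left(Q - 84348\right) = \left(-310275 - 19199\right) + \left(-151472 - 36518\right) \left(16416 - 84348\right) = -329474 - -12770536680 = -329474 + 12770536680 = 12770207206$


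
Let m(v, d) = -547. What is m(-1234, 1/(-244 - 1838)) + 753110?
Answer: 752563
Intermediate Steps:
m(-1234, 1/(-244 - 1838)) + 753110 = -547 + 753110 = 752563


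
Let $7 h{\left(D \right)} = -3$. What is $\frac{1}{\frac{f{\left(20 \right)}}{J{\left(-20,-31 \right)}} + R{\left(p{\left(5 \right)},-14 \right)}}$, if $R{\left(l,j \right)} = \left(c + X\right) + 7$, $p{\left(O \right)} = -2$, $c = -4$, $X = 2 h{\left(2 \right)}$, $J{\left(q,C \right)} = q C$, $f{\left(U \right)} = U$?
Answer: $\frac{217}{472} \approx 0.45975$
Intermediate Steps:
$h{\left(D \right)} = - \frac{3}{7}$ ($h{\left(D \right)} = \frac{1}{7} \left(-3\right) = - \frac{3}{7}$)
$J{\left(q,C \right)} = C q$
$X = - \frac{6}{7}$ ($X = 2 \left(- \frac{3}{7}\right) = - \frac{6}{7} \approx -0.85714$)
$R{\left(l,j \right)} = \frac{15}{7}$ ($R{\left(l,j \right)} = \left(-4 - \frac{6}{7}\right) + 7 = - \frac{34}{7} + 7 = \frac{15}{7}$)
$\frac{1}{\frac{f{\left(20 \right)}}{J{\left(-20,-31 \right)}} + R{\left(p{\left(5 \right)},-14 \right)}} = \frac{1}{\frac{20}{\left(-31\right) \left(-20\right)} + \frac{15}{7}} = \frac{1}{\frac{20}{620} + \frac{15}{7}} = \frac{1}{20 \cdot \frac{1}{620} + \frac{15}{7}} = \frac{1}{\frac{1}{31} + \frac{15}{7}} = \frac{1}{\frac{472}{217}} = \frac{217}{472}$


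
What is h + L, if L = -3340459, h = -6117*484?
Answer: -6301087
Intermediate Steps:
h = -2960628
h + L = -2960628 - 3340459 = -6301087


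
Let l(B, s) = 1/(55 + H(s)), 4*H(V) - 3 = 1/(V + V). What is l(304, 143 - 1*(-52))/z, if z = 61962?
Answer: 260/898149517 ≈ 2.8948e-7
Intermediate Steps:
H(V) = ¾ + 1/(8*V) (H(V) = ¾ + 1/(4*(V + V)) = ¾ + 1/(4*((2*V))) = ¾ + (1/(2*V))/4 = ¾ + 1/(8*V))
l(B, s) = 1/(55 + (1 + 6*s)/(8*s))
l(304, 143 - 1*(-52))/z = (8*(143 - 1*(-52))/(1 + 446*(143 - 1*(-52))))/61962 = (8*(143 + 52)/(1 + 446*(143 + 52)))*(1/61962) = (8*195/(1 + 446*195))*(1/61962) = (8*195/(1 + 86970))*(1/61962) = (8*195/86971)*(1/61962) = (8*195*(1/86971))*(1/61962) = (1560/86971)*(1/61962) = 260/898149517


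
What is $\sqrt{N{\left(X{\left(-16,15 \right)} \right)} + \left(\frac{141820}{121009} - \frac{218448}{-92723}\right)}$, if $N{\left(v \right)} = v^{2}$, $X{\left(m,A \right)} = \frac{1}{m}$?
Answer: $\frac{\sqrt{2323009355375211205337}}{25646440016} \approx 1.8793$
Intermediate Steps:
$\sqrt{N{\left(X{\left(-16,15 \right)} \right)} + \left(\frac{141820}{121009} - \frac{218448}{-92723}\right)} = \sqrt{\left(\frac{1}{-16}\right)^{2} + \left(\frac{141820}{121009} - \frac{218448}{-92723}\right)} = \sqrt{\left(- \frac{1}{16}\right)^{2} + \left(141820 \cdot \frac{1}{121009} - - \frac{218448}{92723}\right)} = \sqrt{\frac{1}{256} + \left(\frac{20260}{17287} + \frac{218448}{92723}\right)} = \sqrt{\frac{1}{256} + \frac{5654878556}{1602902501}} = \sqrt{\frac{1449251812837}{410343040256}} = \frac{\sqrt{2323009355375211205337}}{25646440016}$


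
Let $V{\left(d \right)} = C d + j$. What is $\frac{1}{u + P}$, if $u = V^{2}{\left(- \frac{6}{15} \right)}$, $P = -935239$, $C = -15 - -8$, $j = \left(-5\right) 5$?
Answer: $- \frac{25}{23368654} \approx -1.0698 \cdot 10^{-6}$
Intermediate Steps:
$j = -25$
$C = -7$ ($C = -15 + 8 = -7$)
$V{\left(d \right)} = -25 - 7 d$ ($V{\left(d \right)} = - 7 d - 25 = -25 - 7 d$)
$u = \frac{12321}{25}$ ($u = \left(-25 - 7 \left(- \frac{6}{15}\right)\right)^{2} = \left(-25 - 7 \left(\left(-6\right) \frac{1}{15}\right)\right)^{2} = \left(-25 - - \frac{14}{5}\right)^{2} = \left(-25 + \frac{14}{5}\right)^{2} = \left(- \frac{111}{5}\right)^{2} = \frac{12321}{25} \approx 492.84$)
$\frac{1}{u + P} = \frac{1}{\frac{12321}{25} - 935239} = \frac{1}{- \frac{23368654}{25}} = - \frac{25}{23368654}$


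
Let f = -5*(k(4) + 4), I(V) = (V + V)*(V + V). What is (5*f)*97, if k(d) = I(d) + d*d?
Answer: -203700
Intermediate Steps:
I(V) = 4*V**2 (I(V) = (2*V)*(2*V) = 4*V**2)
k(d) = 5*d**2 (k(d) = 4*d**2 + d*d = 4*d**2 + d**2 = 5*d**2)
f = -420 (f = -5*(5*4**2 + 4) = -5*(5*16 + 4) = -5*(80 + 4) = -5*84 = -420)
(5*f)*97 = (5*(-420))*97 = -2100*97 = -203700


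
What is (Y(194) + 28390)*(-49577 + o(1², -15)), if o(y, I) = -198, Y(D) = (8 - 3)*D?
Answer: -1461394000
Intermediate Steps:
Y(D) = 5*D
(Y(194) + 28390)*(-49577 + o(1², -15)) = (5*194 + 28390)*(-49577 - 198) = (970 + 28390)*(-49775) = 29360*(-49775) = -1461394000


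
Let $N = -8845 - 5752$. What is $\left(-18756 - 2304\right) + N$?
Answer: $-35657$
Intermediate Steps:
$N = -14597$ ($N = -8845 - 5752 = -14597$)
$\left(-18756 - 2304\right) + N = \left(-18756 - 2304\right) - 14597 = -21060 - 14597 = -35657$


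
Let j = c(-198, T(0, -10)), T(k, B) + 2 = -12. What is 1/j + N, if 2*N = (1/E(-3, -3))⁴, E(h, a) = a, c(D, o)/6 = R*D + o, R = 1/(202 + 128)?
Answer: -31/5913 ≈ -0.0052427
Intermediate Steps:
R = 1/330 ≈ 0.0030303
T(k, B) = -14 (T(k, B) = -2 - 12 = -14)
c(D, o) = 6*o + D/55 (c(D, o) = 6*(D/330 + o) = 6*(o + D/330) = 6*o + D/55)
j = -438/5 (j = 6*(-14) + (1/55)*(-198) = -84 - 18/5 = -438/5 ≈ -87.600)
N = 1/162 (N = (1/(-3))⁴/2 = (-⅓)⁴/2 = (½)*(1/81) = 1/162 ≈ 0.0061728)
1/j + N = 1/(-438/5) + 1/162 = -5/438 + 1/162 = -31/5913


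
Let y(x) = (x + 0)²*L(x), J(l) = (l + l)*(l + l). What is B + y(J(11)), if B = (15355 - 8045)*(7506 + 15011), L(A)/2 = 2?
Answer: 165536294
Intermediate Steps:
J(l) = 4*l² (J(l) = (2*l)*(2*l) = 4*l²)
L(A) = 4 (L(A) = 2*2 = 4)
B = 164599270 (B = 7310*22517 = 164599270)
y(x) = 4*x² (y(x) = (x + 0)²*4 = x²*4 = 4*x²)
B + y(J(11)) = 164599270 + 4*(4*11²)² = 164599270 + 4*(4*121)² = 164599270 + 4*484² = 164599270 + 4*234256 = 164599270 + 937024 = 165536294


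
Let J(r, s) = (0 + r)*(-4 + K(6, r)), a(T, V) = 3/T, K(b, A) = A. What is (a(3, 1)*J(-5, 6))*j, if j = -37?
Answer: -1665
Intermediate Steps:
J(r, s) = r*(-4 + r) (J(r, s) = (0 + r)*(-4 + r) = r*(-4 + r))
(a(3, 1)*J(-5, 6))*j = ((3/3)*(-5*(-4 - 5)))*(-37) = ((3*(1/3))*(-5*(-9)))*(-37) = (1*45)*(-37) = 45*(-37) = -1665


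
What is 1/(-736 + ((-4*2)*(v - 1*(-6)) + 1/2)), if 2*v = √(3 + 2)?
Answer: -3134/2455169 + 16*√5/2455169 ≈ -0.0012619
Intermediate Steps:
v = √5/2 (v = √(3 + 2)/2 = √5/2 ≈ 1.1180)
1/(-736 + ((-4*2)*(v - 1*(-6)) + 1/2)) = 1/(-736 + ((-4*2)*(√5/2 - 1*(-6)) + 1/2)) = 1/(-736 + (-8*(√5/2 + 6) + ½)) = 1/(-736 + (-8*(6 + √5/2) + ½)) = 1/(-736 + ((-48 - 4*√5) + ½)) = 1/(-736 + (-95/2 - 4*√5)) = 1/(-1567/2 - 4*√5)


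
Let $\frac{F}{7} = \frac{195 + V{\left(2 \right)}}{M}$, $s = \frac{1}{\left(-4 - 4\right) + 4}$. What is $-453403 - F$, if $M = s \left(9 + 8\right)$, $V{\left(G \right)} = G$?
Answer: $- \frac{7702335}{17} \approx -4.5308 \cdot 10^{5}$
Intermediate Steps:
$s = - \frac{1}{4}$ ($s = \frac{1}{-8 + 4} = \frac{1}{-4} = - \frac{1}{4} \approx -0.25$)
$M = - \frac{17}{4}$ ($M = - \frac{9 + 8}{4} = \left(- \frac{1}{4}\right) 17 = - \frac{17}{4} \approx -4.25$)
$F = - \frac{5516}{17}$ ($F = 7 \frac{195 + 2}{- \frac{17}{4}} = 7 \left(\left(- \frac{4}{17}\right) 197\right) = 7 \left(- \frac{788}{17}\right) = - \frac{5516}{17} \approx -324.47$)
$-453403 - F = -453403 - - \frac{5516}{17} = -453403 + \frac{5516}{17} = - \frac{7702335}{17}$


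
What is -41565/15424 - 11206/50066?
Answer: -1126917317/386108992 ≈ -2.9187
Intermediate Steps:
-41565/15424 - 11206/50066 = -41565*1/15424 - 11206*1/50066 = -41565/15424 - 5603/25033 = -1126917317/386108992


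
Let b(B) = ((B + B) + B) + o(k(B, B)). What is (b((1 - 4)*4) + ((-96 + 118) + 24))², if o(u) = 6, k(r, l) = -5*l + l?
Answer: 256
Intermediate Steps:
k(r, l) = -4*l
b(B) = 6 + 3*B (b(B) = ((B + B) + B) + 6 = (2*B + B) + 6 = 3*B + 6 = 6 + 3*B)
(b((1 - 4)*4) + ((-96 + 118) + 24))² = ((6 + 3*((1 - 4)*4)) + ((-96 + 118) + 24))² = ((6 + 3*(-3*4)) + (22 + 24))² = ((6 + 3*(-12)) + 46)² = ((6 - 36) + 46)² = (-30 + 46)² = 16² = 256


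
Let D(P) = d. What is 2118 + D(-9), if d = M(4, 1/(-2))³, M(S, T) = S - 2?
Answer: 2126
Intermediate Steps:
M(S, T) = -2 + S
d = 8 (d = (-2 + 4)³ = 2³ = 8)
D(P) = 8
2118 + D(-9) = 2118 + 8 = 2126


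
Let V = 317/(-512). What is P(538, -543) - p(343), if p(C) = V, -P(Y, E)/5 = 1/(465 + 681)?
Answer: 180361/293376 ≈ 0.61478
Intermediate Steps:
P(Y, E) = -5/1146 (P(Y, E) = -5/(465 + 681) = -5/1146)
V = -317/512 (V = 317*(-1/512) = -317/512 ≈ -0.61914)
p(C) = -317/512
P(538, -543) - p(343) = -5/1146 - 1*(-317/512) = -5/1146 + 317/512 = 180361/293376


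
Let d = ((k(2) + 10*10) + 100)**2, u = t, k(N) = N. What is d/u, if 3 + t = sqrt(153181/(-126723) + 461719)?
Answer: 153588276/579298249 + 808*sqrt(1853649035319822)/579298249 ≈ 60.316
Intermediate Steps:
t = -3 + 2*sqrt(1853649035319822)/126723 (t = -3 + sqrt(153181/(-126723) + 461719) = -3 + sqrt(153181*(-1/126723) + 461719) = -3 + sqrt(-153181/126723 + 461719) = -3 + sqrt(58510263656/126723) = -3 + 2*sqrt(1853649035319822)/126723 ≈ 676.50)
u = -3 + 2*sqrt(1853649035319822)/126723 ≈ 676.50
d = 40804 (d = ((2 + 10*10) + 100)**2 = ((2 + 100) + 100)**2 = (102 + 100)**2 = 202**2 = 40804)
d/u = 40804/(-3 + 2*sqrt(1853649035319822)/126723)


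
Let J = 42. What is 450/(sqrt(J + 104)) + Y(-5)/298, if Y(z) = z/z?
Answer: 1/298 + 225*sqrt(146)/73 ≈ 37.246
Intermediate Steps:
Y(z) = 1
450/(sqrt(J + 104)) + Y(-5)/298 = 450/(sqrt(42 + 104)) + 1/298 = 450/(sqrt(146)) + 1*(1/298) = 450*(sqrt(146)/146) + 1/298 = 225*sqrt(146)/73 + 1/298 = 1/298 + 225*sqrt(146)/73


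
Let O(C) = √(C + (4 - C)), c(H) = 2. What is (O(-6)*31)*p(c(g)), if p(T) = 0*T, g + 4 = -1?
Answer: 0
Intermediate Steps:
g = -5 (g = -4 - 1 = -5)
p(T) = 0
O(C) = 2 (O(C) = √4 = 2)
(O(-6)*31)*p(c(g)) = (2*31)*0 = 62*0 = 0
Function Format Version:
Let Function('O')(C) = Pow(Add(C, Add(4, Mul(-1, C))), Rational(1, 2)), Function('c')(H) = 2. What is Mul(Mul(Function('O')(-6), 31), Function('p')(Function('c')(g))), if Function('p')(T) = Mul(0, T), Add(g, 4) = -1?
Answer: 0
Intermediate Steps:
g = -5 (g = Add(-4, -1) = -5)
Function('p')(T) = 0
Function('O')(C) = 2 (Function('O')(C) = Pow(4, Rational(1, 2)) = 2)
Mul(Mul(Function('O')(-6), 31), Function('p')(Function('c')(g))) = Mul(Mul(2, 31), 0) = Mul(62, 0) = 0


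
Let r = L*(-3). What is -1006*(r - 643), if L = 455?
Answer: 2020048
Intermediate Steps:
r = -1365 (r = 455*(-3) = -1365)
-1006*(r - 643) = -1006*(-1365 - 643) = -1006*(-2008) = 2020048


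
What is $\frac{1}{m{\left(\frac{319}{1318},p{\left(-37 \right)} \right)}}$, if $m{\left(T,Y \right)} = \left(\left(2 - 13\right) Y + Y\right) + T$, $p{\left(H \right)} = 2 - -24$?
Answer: $- \frac{1318}{342361} \approx -0.0038497$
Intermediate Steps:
$p{\left(H \right)} = 26$ ($p{\left(H \right)} = 2 + 24 = 26$)
$m{\left(T,Y \right)} = T - 10 Y$ ($m{\left(T,Y \right)} = \left(- 11 Y + Y\right) + T = - 10 Y + T = T - 10 Y$)
$\frac{1}{m{\left(\frac{319}{1318},p{\left(-37 \right)} \right)}} = \frac{1}{\frac{319}{1318} - 260} = \frac{1}{- \frac{342361}{1318}} = - \frac{1318}{342361}$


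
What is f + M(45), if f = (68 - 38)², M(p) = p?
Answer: 945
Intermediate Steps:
f = 900 (f = 30² = 900)
f + M(45) = 900 + 45 = 945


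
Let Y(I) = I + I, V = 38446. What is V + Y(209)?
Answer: 38864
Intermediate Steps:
Y(I) = 2*I
V + Y(209) = 38446 + 2*209 = 38446 + 418 = 38864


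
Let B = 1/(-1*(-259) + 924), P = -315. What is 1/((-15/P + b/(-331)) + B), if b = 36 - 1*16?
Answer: -1174719/14048 ≈ -83.622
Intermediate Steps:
b = 20 (b = 36 - 16 = 20)
B = 1/1183 (B = 1/(259 + 924) = 1/1183 ≈ 0.00084531)
1/((-15/P + b/(-331)) + B) = 1/((-15/(-315) + 20/(-331)) + 1/1183) = 1/((-15*(-1/315) + 20*(-1/331)) + 1/1183) = 1/((1/21 - 20/331) + 1/1183) = 1/(-89/6951 + 1/1183) = 1/(-14048/1174719) = -1174719/14048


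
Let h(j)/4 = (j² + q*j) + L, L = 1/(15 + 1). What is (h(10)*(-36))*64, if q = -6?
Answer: -369216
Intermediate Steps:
L = 1/16 ≈ 0.062500
h(j) = ¼ - 24*j + 4*j² (h(j) = 4*((j² - 6*j) + 1/16) = 4*(1/16 + j² - 6*j) = ¼ - 24*j + 4*j²)
(h(10)*(-36))*64 = ((¼ - 24*10 + 4*10²)*(-36))*64 = ((¼ - 240 + 4*100)*(-36))*64 = ((¼ - 240 + 400)*(-36))*64 = ((641/4)*(-36))*64 = -5769*64 = -369216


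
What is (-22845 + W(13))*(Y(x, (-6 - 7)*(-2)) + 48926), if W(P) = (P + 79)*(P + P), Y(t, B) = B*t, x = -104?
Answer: -945378566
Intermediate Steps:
W(P) = 2*P*(79 + P) (W(P) = (79 + P)*(2*P) = 2*P*(79 + P))
(-22845 + W(13))*(Y(x, (-6 - 7)*(-2)) + 48926) = (-22845 + 2*13*(79 + 13))*(((-6 - 7)*(-2))*(-104) + 48926) = (-22845 + 2*13*92)*(-13*(-2)*(-104) + 48926) = (-22845 + 2392)*(26*(-104) + 48926) = -20453*(-2704 + 48926) = -20453*46222 = -945378566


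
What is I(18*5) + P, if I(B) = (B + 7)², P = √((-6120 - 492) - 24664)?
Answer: 9409 + 2*I*√7819 ≈ 9409.0 + 176.85*I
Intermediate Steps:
P = 2*I*√7819 (P = √(-6612 - 24664) = √(-31276) = 2*I*√7819 ≈ 176.85*I)
I(B) = (7 + B)²
I(18*5) + P = (7 + 18*5)² + 2*I*√7819 = (7 + 90)² + 2*I*√7819 = 97² + 2*I*√7819 = 9409 + 2*I*√7819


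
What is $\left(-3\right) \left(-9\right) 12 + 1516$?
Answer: $1840$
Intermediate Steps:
$\left(-3\right) \left(-9\right) 12 + 1516 = 27 \cdot 12 + 1516 = 324 + 1516 = 1840$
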